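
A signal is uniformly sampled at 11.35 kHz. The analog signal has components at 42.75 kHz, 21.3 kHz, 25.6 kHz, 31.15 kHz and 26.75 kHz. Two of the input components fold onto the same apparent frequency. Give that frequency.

2.9 kHz

fs/2 = 5.675 kHz.
42.75 kHz mod fs = 8.7 kHz.
8.7 kHz > fs/2 = 5.675 kHz, folds to fs − 8.7 kHz = 2.65 kHz.
21.3 kHz mod fs = 9.95 kHz.
9.95 kHz > fs/2 = 5.675 kHz, folds to fs − 9.95 kHz = 1.4 kHz.
25.6 kHz mod fs = 2.9 kHz.
2.9 kHz ≤ fs/2 = 5.675 kHz, appears at 2.9 kHz.
31.15 kHz mod fs = 8.45 kHz.
8.45 kHz > fs/2 = 5.675 kHz, folds to fs − 8.45 kHz = 2.9 kHz.
26.75 kHz mod fs = 4.05 kHz.
4.05 kHz ≤ fs/2 = 5.675 kHz, appears at 4.05 kHz.
25.6 kHz and 31.15 kHz both map to 2.9 kHz.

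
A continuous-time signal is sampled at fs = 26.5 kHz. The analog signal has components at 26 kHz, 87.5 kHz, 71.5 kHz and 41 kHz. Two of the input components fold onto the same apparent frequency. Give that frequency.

fs/2 = 13.25 kHz.
26 kHz > fs/2 = 13.25 kHz, folds to fs − 26 kHz = 0.5 kHz.
87.5 kHz mod fs = 8 kHz.
8 kHz ≤ fs/2 = 13.25 kHz, appears at 8 kHz.
71.5 kHz mod fs = 18.5 kHz.
18.5 kHz > fs/2 = 13.25 kHz, folds to fs − 18.5 kHz = 8 kHz.
41 kHz mod fs = 14.5 kHz.
14.5 kHz > fs/2 = 13.25 kHz, folds to fs − 14.5 kHz = 12 kHz.
71.5 kHz and 87.5 kHz both map to 8 kHz.

8 kHz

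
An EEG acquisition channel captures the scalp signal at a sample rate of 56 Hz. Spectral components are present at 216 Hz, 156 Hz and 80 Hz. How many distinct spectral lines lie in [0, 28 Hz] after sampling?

3

fs/2 = 28 Hz.
216 Hz mod fs = 48 Hz.
48 Hz > fs/2 = 28 Hz, folds to fs − 48 Hz = 8 Hz.
156 Hz mod fs = 44 Hz.
44 Hz > fs/2 = 28 Hz, folds to fs − 44 Hz = 12 Hz.
80 Hz mod fs = 24 Hz.
24 Hz ≤ fs/2 = 28 Hz, appears at 24 Hz.
Distinct values: {8 Hz, 12 Hz, 24 Hz} → 3.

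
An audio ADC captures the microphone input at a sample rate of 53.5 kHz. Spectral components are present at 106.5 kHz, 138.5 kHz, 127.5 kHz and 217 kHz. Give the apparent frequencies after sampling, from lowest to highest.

fs/2 = 26.75 kHz.
106.5 kHz mod fs = 53 kHz.
53 kHz > fs/2 = 26.75 kHz, folds to fs − 53 kHz = 0.5 kHz.
138.5 kHz mod fs = 31.5 kHz.
31.5 kHz > fs/2 = 26.75 kHz, folds to fs − 31.5 kHz = 22 kHz.
127.5 kHz mod fs = 20.5 kHz.
20.5 kHz ≤ fs/2 = 26.75 kHz, appears at 20.5 kHz.
217 kHz mod fs = 3 kHz.
3 kHz ≤ fs/2 = 26.75 kHz, appears at 3 kHz.
Distinct values: {0.5 kHz, 3 kHz, 20.5 kHz, 22 kHz}.

0.5 kHz, 3 kHz, 20.5 kHz, 22 kHz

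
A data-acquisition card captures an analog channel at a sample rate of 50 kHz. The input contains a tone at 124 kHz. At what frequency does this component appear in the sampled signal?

124 kHz mod fs = 24 kHz.
24 kHz ≤ fs/2 = 25 kHz, appears at 24 kHz.

24 kHz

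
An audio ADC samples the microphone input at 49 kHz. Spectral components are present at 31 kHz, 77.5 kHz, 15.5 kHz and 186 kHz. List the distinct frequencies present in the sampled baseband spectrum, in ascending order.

fs/2 = 24.5 kHz.
31 kHz > fs/2 = 24.5 kHz, folds to fs − 31 kHz = 18 kHz.
77.5 kHz mod fs = 28.5 kHz.
28.5 kHz > fs/2 = 24.5 kHz, folds to fs − 28.5 kHz = 20.5 kHz.
15.5 kHz ≤ fs/2 = 24.5 kHz, passes unchanged.
186 kHz mod fs = 39 kHz.
39 kHz > fs/2 = 24.5 kHz, folds to fs − 39 kHz = 10 kHz.
Distinct values: {10 kHz, 15.5 kHz, 18 kHz, 20.5 kHz}.

10 kHz, 15.5 kHz, 18 kHz, 20.5 kHz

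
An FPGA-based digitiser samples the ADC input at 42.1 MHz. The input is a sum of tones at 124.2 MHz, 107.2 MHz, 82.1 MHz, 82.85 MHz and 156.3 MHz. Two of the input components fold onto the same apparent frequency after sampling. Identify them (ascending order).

fs/2 = 21.05 MHz.
124.2 MHz mod fs = 40 MHz.
40 MHz > fs/2 = 21.05 MHz, folds to fs − 40 MHz = 2.1 MHz.
107.2 MHz mod fs = 23 MHz.
23 MHz > fs/2 = 21.05 MHz, folds to fs − 23 MHz = 19.1 MHz.
82.1 MHz mod fs = 40 MHz.
40 MHz > fs/2 = 21.05 MHz, folds to fs − 40 MHz = 2.1 MHz.
82.85 MHz mod fs = 40.75 MHz.
40.75 MHz > fs/2 = 21.05 MHz, folds to fs − 40.75 MHz = 1.35 MHz.
156.3 MHz mod fs = 30 MHz.
30 MHz > fs/2 = 21.05 MHz, folds to fs − 30 MHz = 12.1 MHz.
82.1 MHz and 124.2 MHz both map to 2.1 MHz.

82.1 MHz, 124.2 MHz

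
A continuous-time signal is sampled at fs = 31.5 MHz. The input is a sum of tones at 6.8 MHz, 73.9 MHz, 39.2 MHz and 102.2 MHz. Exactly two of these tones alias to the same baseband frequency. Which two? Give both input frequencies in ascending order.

39.2 MHz, 102.2 MHz

fs/2 = 15.75 MHz.
6.8 MHz ≤ fs/2 = 15.75 MHz, passes unchanged.
73.9 MHz mod fs = 10.9 MHz.
10.9 MHz ≤ fs/2 = 15.75 MHz, appears at 10.9 MHz.
39.2 MHz mod fs = 7.7 MHz.
7.7 MHz ≤ fs/2 = 15.75 MHz, appears at 7.7 MHz.
102.2 MHz mod fs = 7.7 MHz.
7.7 MHz ≤ fs/2 = 15.75 MHz, appears at 7.7 MHz.
39.2 MHz and 102.2 MHz both map to 7.7 MHz.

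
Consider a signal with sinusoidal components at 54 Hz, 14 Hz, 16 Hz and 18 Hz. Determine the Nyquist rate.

108 Hz

Highest-frequency component: 54 Hz.
Nyquist rate = 2 × 54 Hz = 108 Hz.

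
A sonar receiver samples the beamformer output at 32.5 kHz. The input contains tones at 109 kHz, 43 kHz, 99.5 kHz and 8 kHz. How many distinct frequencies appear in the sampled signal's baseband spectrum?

4

fs/2 = 16.25 kHz.
109 kHz mod fs = 11.5 kHz.
11.5 kHz ≤ fs/2 = 16.25 kHz, appears at 11.5 kHz.
43 kHz mod fs = 10.5 kHz.
10.5 kHz ≤ fs/2 = 16.25 kHz, appears at 10.5 kHz.
99.5 kHz mod fs = 2 kHz.
2 kHz ≤ fs/2 = 16.25 kHz, appears at 2 kHz.
8 kHz ≤ fs/2 = 16.25 kHz, passes unchanged.
Distinct values: {2 kHz, 8 kHz, 10.5 kHz, 11.5 kHz} → 4.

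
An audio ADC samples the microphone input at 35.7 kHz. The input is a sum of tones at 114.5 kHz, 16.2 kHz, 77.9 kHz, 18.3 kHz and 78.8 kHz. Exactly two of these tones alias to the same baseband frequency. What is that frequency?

fs/2 = 17.85 kHz.
114.5 kHz mod fs = 7.4 kHz.
7.4 kHz ≤ fs/2 = 17.85 kHz, appears at 7.4 kHz.
16.2 kHz ≤ fs/2 = 17.85 kHz, passes unchanged.
77.9 kHz mod fs = 6.5 kHz.
6.5 kHz ≤ fs/2 = 17.85 kHz, appears at 6.5 kHz.
18.3 kHz > fs/2 = 17.85 kHz, folds to fs − 18.3 kHz = 17.4 kHz.
78.8 kHz mod fs = 7.4 kHz.
7.4 kHz ≤ fs/2 = 17.85 kHz, appears at 7.4 kHz.
78.8 kHz and 114.5 kHz both map to 7.4 kHz.

7.4 kHz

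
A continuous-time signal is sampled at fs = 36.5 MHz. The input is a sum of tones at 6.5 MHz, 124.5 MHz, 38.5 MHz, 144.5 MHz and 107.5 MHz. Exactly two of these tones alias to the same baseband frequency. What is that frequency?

fs/2 = 18.25 MHz.
6.5 MHz ≤ fs/2 = 18.25 MHz, passes unchanged.
124.5 MHz mod fs = 15 MHz.
15 MHz ≤ fs/2 = 18.25 MHz, appears at 15 MHz.
38.5 MHz mod fs = 2 MHz.
2 MHz ≤ fs/2 = 18.25 MHz, appears at 2 MHz.
144.5 MHz mod fs = 35 MHz.
35 MHz > fs/2 = 18.25 MHz, folds to fs − 35 MHz = 1.5 MHz.
107.5 MHz mod fs = 34.5 MHz.
34.5 MHz > fs/2 = 18.25 MHz, folds to fs − 34.5 MHz = 2 MHz.
38.5 MHz and 107.5 MHz both map to 2 MHz.

2 MHz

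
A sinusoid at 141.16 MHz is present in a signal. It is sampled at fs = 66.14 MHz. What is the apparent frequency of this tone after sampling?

141.16 MHz mod fs = 8.88 MHz.
8.88 MHz ≤ fs/2 = 33.07 MHz, appears at 8.88 MHz.

8.88 MHz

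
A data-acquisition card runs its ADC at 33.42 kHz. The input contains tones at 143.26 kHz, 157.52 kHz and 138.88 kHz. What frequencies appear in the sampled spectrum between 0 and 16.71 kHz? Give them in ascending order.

5.2 kHz, 9.58 kHz

fs/2 = 16.71 kHz.
143.26 kHz mod fs = 9.58 kHz.
9.58 kHz ≤ fs/2 = 16.71 kHz, appears at 9.58 kHz.
157.52 kHz mod fs = 23.84 kHz.
23.84 kHz > fs/2 = 16.71 kHz, folds to fs − 23.84 kHz = 9.58 kHz.
138.88 kHz mod fs = 5.2 kHz.
5.2 kHz ≤ fs/2 = 16.71 kHz, appears at 5.2 kHz.
Distinct values: {5.2 kHz, 9.58 kHz}.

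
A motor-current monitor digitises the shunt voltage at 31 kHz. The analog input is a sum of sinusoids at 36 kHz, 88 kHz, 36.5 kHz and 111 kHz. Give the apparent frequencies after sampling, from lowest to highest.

fs/2 = 15.5 kHz.
36 kHz mod fs = 5 kHz.
5 kHz ≤ fs/2 = 15.5 kHz, appears at 5 kHz.
88 kHz mod fs = 26 kHz.
26 kHz > fs/2 = 15.5 kHz, folds to fs − 26 kHz = 5 kHz.
36.5 kHz mod fs = 5.5 kHz.
5.5 kHz ≤ fs/2 = 15.5 kHz, appears at 5.5 kHz.
111 kHz mod fs = 18 kHz.
18 kHz > fs/2 = 15.5 kHz, folds to fs − 18 kHz = 13 kHz.
Distinct values: {5 kHz, 5.5 kHz, 13 kHz}.

5 kHz, 5.5 kHz, 13 kHz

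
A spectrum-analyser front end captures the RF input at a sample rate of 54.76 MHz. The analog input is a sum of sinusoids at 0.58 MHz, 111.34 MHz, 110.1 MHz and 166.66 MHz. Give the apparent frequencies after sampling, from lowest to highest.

fs/2 = 27.38 MHz.
0.58 MHz ≤ fs/2 = 27.38 MHz, passes unchanged.
111.34 MHz mod fs = 1.82 MHz.
1.82 MHz ≤ fs/2 = 27.38 MHz, appears at 1.82 MHz.
110.1 MHz mod fs = 0.58 MHz.
0.58 MHz ≤ fs/2 = 27.38 MHz, appears at 0.58 MHz.
166.66 MHz mod fs = 2.38 MHz.
2.38 MHz ≤ fs/2 = 27.38 MHz, appears at 2.38 MHz.
Distinct values: {0.58 MHz, 1.82 MHz, 2.38 MHz}.

0.58 MHz, 1.82 MHz, 2.38 MHz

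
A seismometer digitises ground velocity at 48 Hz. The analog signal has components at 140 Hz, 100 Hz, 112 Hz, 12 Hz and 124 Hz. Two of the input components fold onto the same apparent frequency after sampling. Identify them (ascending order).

100 Hz, 140 Hz

fs/2 = 24 Hz.
140 Hz mod fs = 44 Hz.
44 Hz > fs/2 = 24 Hz, folds to fs − 44 Hz = 4 Hz.
100 Hz mod fs = 4 Hz.
4 Hz ≤ fs/2 = 24 Hz, appears at 4 Hz.
112 Hz mod fs = 16 Hz.
16 Hz ≤ fs/2 = 24 Hz, appears at 16 Hz.
12 Hz ≤ fs/2 = 24 Hz, passes unchanged.
124 Hz mod fs = 28 Hz.
28 Hz > fs/2 = 24 Hz, folds to fs − 28 Hz = 20 Hz.
100 Hz and 140 Hz both map to 4 Hz.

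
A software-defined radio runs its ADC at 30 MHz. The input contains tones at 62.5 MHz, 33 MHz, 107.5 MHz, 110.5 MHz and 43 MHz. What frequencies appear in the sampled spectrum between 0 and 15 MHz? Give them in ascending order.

2.5 MHz, 3 MHz, 9.5 MHz, 12.5 MHz, 13 MHz

fs/2 = 15 MHz.
62.5 MHz mod fs = 2.5 MHz.
2.5 MHz ≤ fs/2 = 15 MHz, appears at 2.5 MHz.
33 MHz mod fs = 3 MHz.
3 MHz ≤ fs/2 = 15 MHz, appears at 3 MHz.
107.5 MHz mod fs = 17.5 MHz.
17.5 MHz > fs/2 = 15 MHz, folds to fs − 17.5 MHz = 12.5 MHz.
110.5 MHz mod fs = 20.5 MHz.
20.5 MHz > fs/2 = 15 MHz, folds to fs − 20.5 MHz = 9.5 MHz.
43 MHz mod fs = 13 MHz.
13 MHz ≤ fs/2 = 15 MHz, appears at 13 MHz.
Distinct values: {2.5 MHz, 3 MHz, 9.5 MHz, 12.5 MHz, 13 MHz}.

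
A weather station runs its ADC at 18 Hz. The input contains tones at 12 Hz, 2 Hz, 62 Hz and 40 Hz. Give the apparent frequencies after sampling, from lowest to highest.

2 Hz, 4 Hz, 6 Hz, 8 Hz

fs/2 = 9 Hz.
12 Hz > fs/2 = 9 Hz, folds to fs − 12 Hz = 6 Hz.
2 Hz ≤ fs/2 = 9 Hz, passes unchanged.
62 Hz mod fs = 8 Hz.
8 Hz ≤ fs/2 = 9 Hz, appears at 8 Hz.
40 Hz mod fs = 4 Hz.
4 Hz ≤ fs/2 = 9 Hz, appears at 4 Hz.
Distinct values: {2 Hz, 4 Hz, 6 Hz, 8 Hz}.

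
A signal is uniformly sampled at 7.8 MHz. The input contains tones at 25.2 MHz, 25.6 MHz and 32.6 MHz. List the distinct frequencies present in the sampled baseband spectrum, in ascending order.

fs/2 = 3.9 MHz.
25.2 MHz mod fs = 1.8 MHz.
1.8 MHz ≤ fs/2 = 3.9 MHz, appears at 1.8 MHz.
25.6 MHz mod fs = 2.2 MHz.
2.2 MHz ≤ fs/2 = 3.9 MHz, appears at 2.2 MHz.
32.6 MHz mod fs = 1.4 MHz.
1.4 MHz ≤ fs/2 = 3.9 MHz, appears at 1.4 MHz.
Distinct values: {1.4 MHz, 1.8 MHz, 2.2 MHz}.

1.4 MHz, 1.8 MHz, 2.2 MHz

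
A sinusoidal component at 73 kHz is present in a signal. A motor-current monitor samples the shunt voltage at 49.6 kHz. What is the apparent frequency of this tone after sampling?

23.4 kHz

73 kHz mod fs = 23.4 kHz.
23.4 kHz ≤ fs/2 = 24.8 kHz, appears at 23.4 kHz.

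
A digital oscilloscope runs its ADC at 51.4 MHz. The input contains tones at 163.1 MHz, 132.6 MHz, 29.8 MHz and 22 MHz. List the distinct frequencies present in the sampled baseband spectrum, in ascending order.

8.9 MHz, 21.6 MHz, 22 MHz

fs/2 = 25.7 MHz.
163.1 MHz mod fs = 8.9 MHz.
8.9 MHz ≤ fs/2 = 25.7 MHz, appears at 8.9 MHz.
132.6 MHz mod fs = 29.8 MHz.
29.8 MHz > fs/2 = 25.7 MHz, folds to fs − 29.8 MHz = 21.6 MHz.
29.8 MHz > fs/2 = 25.7 MHz, folds to fs − 29.8 MHz = 21.6 MHz.
22 MHz ≤ fs/2 = 25.7 MHz, passes unchanged.
Distinct values: {8.9 MHz, 21.6 MHz, 22 MHz}.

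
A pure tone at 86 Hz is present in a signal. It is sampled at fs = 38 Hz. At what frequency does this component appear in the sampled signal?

86 Hz mod fs = 10 Hz.
10 Hz ≤ fs/2 = 19 Hz, appears at 10 Hz.

10 Hz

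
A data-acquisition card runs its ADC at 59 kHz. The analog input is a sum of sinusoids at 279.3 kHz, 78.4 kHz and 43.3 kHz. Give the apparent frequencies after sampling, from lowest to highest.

15.7 kHz, 19.4 kHz

fs/2 = 29.5 kHz.
279.3 kHz mod fs = 43.3 kHz.
43.3 kHz > fs/2 = 29.5 kHz, folds to fs − 43.3 kHz = 15.7 kHz.
78.4 kHz mod fs = 19.4 kHz.
19.4 kHz ≤ fs/2 = 29.5 kHz, appears at 19.4 kHz.
43.3 kHz > fs/2 = 29.5 kHz, folds to fs − 43.3 kHz = 15.7 kHz.
Distinct values: {15.7 kHz, 19.4 kHz}.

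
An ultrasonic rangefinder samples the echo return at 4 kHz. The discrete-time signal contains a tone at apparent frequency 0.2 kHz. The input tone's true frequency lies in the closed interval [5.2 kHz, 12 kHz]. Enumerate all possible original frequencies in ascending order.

7.8 kHz, 8.2 kHz, 11.8 kHz

Frequencies that alias to 0.2 kHz are k·fs ± 0.2 kHz for integer k ≥ 0.
k=0: 0.2 kHz.
k=1: 3.8 kHz, 4.2 kHz.
k=2: 7.8 kHz, 8.2 kHz.
k=3: 11.8 kHz, 12.2 kHz.
k=4: 15.8 kHz, 16.2 kHz.
Within [5.2 kHz, 12 kHz]: 7.8 kHz, 8.2 kHz, 11.8 kHz.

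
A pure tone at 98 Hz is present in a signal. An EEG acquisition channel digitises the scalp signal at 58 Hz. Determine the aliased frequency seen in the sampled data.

98 Hz mod fs = 40 Hz.
40 Hz > fs/2 = 29 Hz, folds to fs − 40 Hz = 18 Hz.

18 Hz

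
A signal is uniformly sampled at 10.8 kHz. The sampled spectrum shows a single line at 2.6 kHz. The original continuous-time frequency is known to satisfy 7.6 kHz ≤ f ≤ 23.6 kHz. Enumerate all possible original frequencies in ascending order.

Frequencies that alias to 2.6 kHz are k·fs ± 2.6 kHz for integer k ≥ 0.
k=0: 2.6 kHz.
k=1: 8.2 kHz, 13.4 kHz.
k=2: 19 kHz, 24.2 kHz.
k=3: 29.8 kHz, 35 kHz.
Within [7.6 kHz, 23.6 kHz]: 8.2 kHz, 13.4 kHz, 19 kHz.

8.2 kHz, 13.4 kHz, 19 kHz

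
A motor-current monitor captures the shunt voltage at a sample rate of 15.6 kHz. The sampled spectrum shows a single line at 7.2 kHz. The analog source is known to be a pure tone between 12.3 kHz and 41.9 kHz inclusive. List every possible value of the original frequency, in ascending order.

Frequencies that alias to 7.2 kHz are k·fs ± 7.2 kHz for integer k ≥ 0.
k=0: 7.2 kHz.
k=1: 8.4 kHz, 22.8 kHz.
k=2: 24 kHz, 38.4 kHz.
k=3: 39.6 kHz, 54 kHz.
k=4: 55.2 kHz, 69.6 kHz.
Within [12.3 kHz, 41.9 kHz]: 22.8 kHz, 24 kHz, 38.4 kHz, 39.6 kHz.

22.8 kHz, 24 kHz, 38.4 kHz, 39.6 kHz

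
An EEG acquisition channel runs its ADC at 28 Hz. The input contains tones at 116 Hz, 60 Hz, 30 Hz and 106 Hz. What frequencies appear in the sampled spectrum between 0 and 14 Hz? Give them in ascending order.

fs/2 = 14 Hz.
116 Hz mod fs = 4 Hz.
4 Hz ≤ fs/2 = 14 Hz, appears at 4 Hz.
60 Hz mod fs = 4 Hz.
4 Hz ≤ fs/2 = 14 Hz, appears at 4 Hz.
30 Hz mod fs = 2 Hz.
2 Hz ≤ fs/2 = 14 Hz, appears at 2 Hz.
106 Hz mod fs = 22 Hz.
22 Hz > fs/2 = 14 Hz, folds to fs − 22 Hz = 6 Hz.
Distinct values: {2 Hz, 4 Hz, 6 Hz}.

2 Hz, 4 Hz, 6 Hz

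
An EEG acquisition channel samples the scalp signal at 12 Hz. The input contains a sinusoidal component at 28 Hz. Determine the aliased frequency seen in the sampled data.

4 Hz

28 Hz mod fs = 4 Hz.
4 Hz ≤ fs/2 = 6 Hz, appears at 4 Hz.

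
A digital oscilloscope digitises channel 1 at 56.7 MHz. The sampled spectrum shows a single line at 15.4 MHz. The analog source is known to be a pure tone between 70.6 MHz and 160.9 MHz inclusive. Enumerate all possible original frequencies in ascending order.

72.1 MHz, 98 MHz, 128.8 MHz, 154.7 MHz

Frequencies that alias to 15.4 MHz are k·fs ± 15.4 MHz for integer k ≥ 0.
k=0: 15.4 MHz.
k=1: 41.3 MHz, 72.1 MHz.
k=2: 98 MHz, 128.8 MHz.
k=3: 154.7 MHz, 185.5 MHz.
k=4: 211.4 MHz, 242.2 MHz.
Within [70.6 MHz, 160.9 MHz]: 72.1 MHz, 98 MHz, 128.8 MHz, 154.7 MHz.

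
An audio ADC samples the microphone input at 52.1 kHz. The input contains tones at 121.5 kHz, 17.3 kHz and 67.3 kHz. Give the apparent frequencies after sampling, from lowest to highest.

fs/2 = 26.05 kHz.
121.5 kHz mod fs = 17.3 kHz.
17.3 kHz ≤ fs/2 = 26.05 kHz, appears at 17.3 kHz.
17.3 kHz ≤ fs/2 = 26.05 kHz, passes unchanged.
67.3 kHz mod fs = 15.2 kHz.
15.2 kHz ≤ fs/2 = 26.05 kHz, appears at 15.2 kHz.
Distinct values: {15.2 kHz, 17.3 kHz}.

15.2 kHz, 17.3 kHz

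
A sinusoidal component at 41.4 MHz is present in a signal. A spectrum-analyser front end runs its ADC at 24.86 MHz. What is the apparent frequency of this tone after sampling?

41.4 MHz mod fs = 16.54 MHz.
16.54 MHz > fs/2 = 12.43 MHz, folds to fs − 16.54 MHz = 8.32 MHz.

8.32 MHz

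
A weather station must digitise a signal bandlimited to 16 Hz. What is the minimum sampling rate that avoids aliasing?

32 Hz

Nyquist rate = 2 × 16 Hz = 32 Hz.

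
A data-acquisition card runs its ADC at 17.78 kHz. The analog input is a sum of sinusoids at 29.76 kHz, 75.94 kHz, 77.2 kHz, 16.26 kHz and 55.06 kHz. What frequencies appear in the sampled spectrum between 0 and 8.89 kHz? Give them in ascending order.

1.52 kHz, 1.72 kHz, 4.82 kHz, 5.8 kHz, 6.08 kHz

fs/2 = 8.89 kHz.
29.76 kHz mod fs = 11.98 kHz.
11.98 kHz > fs/2 = 8.89 kHz, folds to fs − 11.98 kHz = 5.8 kHz.
75.94 kHz mod fs = 4.82 kHz.
4.82 kHz ≤ fs/2 = 8.89 kHz, appears at 4.82 kHz.
77.2 kHz mod fs = 6.08 kHz.
6.08 kHz ≤ fs/2 = 8.89 kHz, appears at 6.08 kHz.
16.26 kHz > fs/2 = 8.89 kHz, folds to fs − 16.26 kHz = 1.52 kHz.
55.06 kHz mod fs = 1.72 kHz.
1.72 kHz ≤ fs/2 = 8.89 kHz, appears at 1.72 kHz.
Distinct values: {1.52 kHz, 1.72 kHz, 4.82 kHz, 5.8 kHz, 6.08 kHz}.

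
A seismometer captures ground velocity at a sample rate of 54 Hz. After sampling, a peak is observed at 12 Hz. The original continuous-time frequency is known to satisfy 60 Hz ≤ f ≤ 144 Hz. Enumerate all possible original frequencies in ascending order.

Frequencies that alias to 12 Hz are k·fs ± 12 Hz for integer k ≥ 0.
k=0: 12 Hz.
k=1: 42 Hz, 66 Hz.
k=2: 96 Hz, 120 Hz.
k=3: 150 Hz, 174 Hz.
Within [60 Hz, 144 Hz]: 66 Hz, 96 Hz, 120 Hz.

66 Hz, 96 Hz, 120 Hz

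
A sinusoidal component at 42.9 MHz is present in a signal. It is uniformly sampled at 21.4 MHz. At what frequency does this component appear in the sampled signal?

0.1 MHz

42.9 MHz mod fs = 0.1 MHz.
0.1 MHz ≤ fs/2 = 10.7 MHz, appears at 0.1 MHz.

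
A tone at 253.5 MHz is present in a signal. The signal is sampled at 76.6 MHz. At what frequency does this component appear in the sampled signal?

253.5 MHz mod fs = 23.7 MHz.
23.7 MHz ≤ fs/2 = 38.3 MHz, appears at 23.7 MHz.

23.7 MHz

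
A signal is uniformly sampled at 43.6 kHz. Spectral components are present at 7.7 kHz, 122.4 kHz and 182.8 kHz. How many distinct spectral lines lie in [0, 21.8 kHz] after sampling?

2

fs/2 = 21.8 kHz.
7.7 kHz ≤ fs/2 = 21.8 kHz, passes unchanged.
122.4 kHz mod fs = 35.2 kHz.
35.2 kHz > fs/2 = 21.8 kHz, folds to fs − 35.2 kHz = 8.4 kHz.
182.8 kHz mod fs = 8.4 kHz.
8.4 kHz ≤ fs/2 = 21.8 kHz, appears at 8.4 kHz.
Distinct values: {7.7 kHz, 8.4 kHz} → 2.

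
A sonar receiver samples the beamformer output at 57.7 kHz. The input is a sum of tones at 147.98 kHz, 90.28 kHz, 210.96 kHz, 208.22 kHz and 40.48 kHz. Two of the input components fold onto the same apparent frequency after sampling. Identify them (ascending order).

90.28 kHz, 147.98 kHz

fs/2 = 28.85 kHz.
147.98 kHz mod fs = 32.58 kHz.
32.58 kHz > fs/2 = 28.85 kHz, folds to fs − 32.58 kHz = 25.12 kHz.
90.28 kHz mod fs = 32.58 kHz.
32.58 kHz > fs/2 = 28.85 kHz, folds to fs − 32.58 kHz = 25.12 kHz.
210.96 kHz mod fs = 37.86 kHz.
37.86 kHz > fs/2 = 28.85 kHz, folds to fs − 37.86 kHz = 19.84 kHz.
208.22 kHz mod fs = 35.12 kHz.
35.12 kHz > fs/2 = 28.85 kHz, folds to fs − 35.12 kHz = 22.58 kHz.
40.48 kHz > fs/2 = 28.85 kHz, folds to fs − 40.48 kHz = 17.22 kHz.
90.28 kHz and 147.98 kHz both map to 25.12 kHz.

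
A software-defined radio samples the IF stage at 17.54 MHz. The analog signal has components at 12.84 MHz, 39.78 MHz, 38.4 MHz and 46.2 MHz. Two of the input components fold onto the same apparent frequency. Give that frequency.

fs/2 = 8.77 MHz.
12.84 MHz > fs/2 = 8.77 MHz, folds to fs − 12.84 MHz = 4.7 MHz.
39.78 MHz mod fs = 4.7 MHz.
4.7 MHz ≤ fs/2 = 8.77 MHz, appears at 4.7 MHz.
38.4 MHz mod fs = 3.32 MHz.
3.32 MHz ≤ fs/2 = 8.77 MHz, appears at 3.32 MHz.
46.2 MHz mod fs = 11.12 MHz.
11.12 MHz > fs/2 = 8.77 MHz, folds to fs − 11.12 MHz = 6.42 MHz.
12.84 MHz and 39.78 MHz both map to 4.7 MHz.

4.7 MHz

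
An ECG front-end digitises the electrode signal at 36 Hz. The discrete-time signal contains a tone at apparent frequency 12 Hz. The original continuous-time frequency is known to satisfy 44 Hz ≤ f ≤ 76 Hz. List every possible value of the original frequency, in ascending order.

Frequencies that alias to 12 Hz are k·fs ± 12 Hz for integer k ≥ 0.
k=0: 12 Hz.
k=1: 24 Hz, 48 Hz.
k=2: 60 Hz, 84 Hz.
k=3: 96 Hz, 120 Hz.
Within [44 Hz, 76 Hz]: 48 Hz, 60 Hz.

48 Hz, 60 Hz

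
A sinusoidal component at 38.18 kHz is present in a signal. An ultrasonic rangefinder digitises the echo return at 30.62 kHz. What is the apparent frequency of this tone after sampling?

38.18 kHz mod fs = 7.56 kHz.
7.56 kHz ≤ fs/2 = 15.31 kHz, appears at 7.56 kHz.

7.56 kHz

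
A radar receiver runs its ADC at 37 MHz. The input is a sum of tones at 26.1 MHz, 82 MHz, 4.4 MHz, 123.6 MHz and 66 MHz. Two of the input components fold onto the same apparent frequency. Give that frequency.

8 MHz

fs/2 = 18.5 MHz.
26.1 MHz > fs/2 = 18.5 MHz, folds to fs − 26.1 MHz = 10.9 MHz.
82 MHz mod fs = 8 MHz.
8 MHz ≤ fs/2 = 18.5 MHz, appears at 8 MHz.
4.4 MHz ≤ fs/2 = 18.5 MHz, passes unchanged.
123.6 MHz mod fs = 12.6 MHz.
12.6 MHz ≤ fs/2 = 18.5 MHz, appears at 12.6 MHz.
66 MHz mod fs = 29 MHz.
29 MHz > fs/2 = 18.5 MHz, folds to fs − 29 MHz = 8 MHz.
66 MHz and 82 MHz both map to 8 MHz.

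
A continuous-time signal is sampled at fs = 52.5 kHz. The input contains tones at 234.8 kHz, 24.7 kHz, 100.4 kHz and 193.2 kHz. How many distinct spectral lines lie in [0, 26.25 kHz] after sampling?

fs/2 = 26.25 kHz.
234.8 kHz mod fs = 24.8 kHz.
24.8 kHz ≤ fs/2 = 26.25 kHz, appears at 24.8 kHz.
24.7 kHz ≤ fs/2 = 26.25 kHz, passes unchanged.
100.4 kHz mod fs = 47.9 kHz.
47.9 kHz > fs/2 = 26.25 kHz, folds to fs − 47.9 kHz = 4.6 kHz.
193.2 kHz mod fs = 35.7 kHz.
35.7 kHz > fs/2 = 26.25 kHz, folds to fs − 35.7 kHz = 16.8 kHz.
Distinct values: {4.6 kHz, 16.8 kHz, 24.7 kHz, 24.8 kHz} → 4.

4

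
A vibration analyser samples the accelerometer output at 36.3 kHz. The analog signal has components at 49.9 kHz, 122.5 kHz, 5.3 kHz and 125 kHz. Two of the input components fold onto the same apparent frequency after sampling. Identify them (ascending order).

fs/2 = 18.15 kHz.
49.9 kHz mod fs = 13.6 kHz.
13.6 kHz ≤ fs/2 = 18.15 kHz, appears at 13.6 kHz.
122.5 kHz mod fs = 13.6 kHz.
13.6 kHz ≤ fs/2 = 18.15 kHz, appears at 13.6 kHz.
5.3 kHz ≤ fs/2 = 18.15 kHz, passes unchanged.
125 kHz mod fs = 16.1 kHz.
16.1 kHz ≤ fs/2 = 18.15 kHz, appears at 16.1 kHz.
49.9 kHz and 122.5 kHz both map to 13.6 kHz.

49.9 kHz, 122.5 kHz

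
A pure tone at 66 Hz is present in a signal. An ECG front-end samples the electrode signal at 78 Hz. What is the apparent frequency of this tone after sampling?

66 Hz > fs/2 = 39 Hz, folds to fs − 66 Hz = 12 Hz.

12 Hz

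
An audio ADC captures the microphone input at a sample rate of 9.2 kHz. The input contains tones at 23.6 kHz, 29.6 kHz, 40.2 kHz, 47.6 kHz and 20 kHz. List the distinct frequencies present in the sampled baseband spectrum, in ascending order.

1.6 kHz, 2 kHz, 3.4 kHz, 4 kHz

fs/2 = 4.6 kHz.
23.6 kHz mod fs = 5.2 kHz.
5.2 kHz > fs/2 = 4.6 kHz, folds to fs − 5.2 kHz = 4 kHz.
29.6 kHz mod fs = 2 kHz.
2 kHz ≤ fs/2 = 4.6 kHz, appears at 2 kHz.
40.2 kHz mod fs = 3.4 kHz.
3.4 kHz ≤ fs/2 = 4.6 kHz, appears at 3.4 kHz.
47.6 kHz mod fs = 1.6 kHz.
1.6 kHz ≤ fs/2 = 4.6 kHz, appears at 1.6 kHz.
20 kHz mod fs = 1.6 kHz.
1.6 kHz ≤ fs/2 = 4.6 kHz, appears at 1.6 kHz.
Distinct values: {1.6 kHz, 2 kHz, 3.4 kHz, 4 kHz}.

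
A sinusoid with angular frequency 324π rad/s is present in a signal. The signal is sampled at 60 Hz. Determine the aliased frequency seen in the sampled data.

ω = 324π rad/s → f = ω/(2π) = 162 Hz.
162 Hz mod fs = 42 Hz.
42 Hz > fs/2 = 30 Hz, folds to fs − 42 Hz = 18 Hz.

18 Hz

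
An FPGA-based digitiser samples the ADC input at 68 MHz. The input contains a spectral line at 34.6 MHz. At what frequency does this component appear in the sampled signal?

34.6 MHz > fs/2 = 34 MHz, folds to fs − 34.6 MHz = 33.4 MHz.

33.4 MHz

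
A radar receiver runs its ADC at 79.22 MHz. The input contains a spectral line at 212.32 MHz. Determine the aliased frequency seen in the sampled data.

212.32 MHz mod fs = 53.88 MHz.
53.88 MHz > fs/2 = 39.61 MHz, folds to fs − 53.88 MHz = 25.34 MHz.

25.34 MHz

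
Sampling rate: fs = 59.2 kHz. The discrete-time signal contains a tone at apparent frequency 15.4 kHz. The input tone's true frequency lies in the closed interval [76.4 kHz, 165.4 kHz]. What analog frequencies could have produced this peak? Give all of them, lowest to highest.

Frequencies that alias to 15.4 kHz are k·fs ± 15.4 kHz for integer k ≥ 0.
k=0: 15.4 kHz.
k=1: 43.8 kHz, 74.6 kHz.
k=2: 103 kHz, 133.8 kHz.
k=3: 162.2 kHz, 193 kHz.
k=4: 221.4 kHz, 252.2 kHz.
Within [76.4 kHz, 165.4 kHz]: 103 kHz, 133.8 kHz, 162.2 kHz.

103 kHz, 133.8 kHz, 162.2 kHz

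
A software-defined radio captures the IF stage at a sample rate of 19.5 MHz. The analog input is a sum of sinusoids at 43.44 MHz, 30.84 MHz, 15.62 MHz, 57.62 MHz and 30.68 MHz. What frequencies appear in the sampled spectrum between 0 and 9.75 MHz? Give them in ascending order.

fs/2 = 9.75 MHz.
43.44 MHz mod fs = 4.44 MHz.
4.44 MHz ≤ fs/2 = 9.75 MHz, appears at 4.44 MHz.
30.84 MHz mod fs = 11.34 MHz.
11.34 MHz > fs/2 = 9.75 MHz, folds to fs − 11.34 MHz = 8.16 MHz.
15.62 MHz > fs/2 = 9.75 MHz, folds to fs − 15.62 MHz = 3.88 MHz.
57.62 MHz mod fs = 18.62 MHz.
18.62 MHz > fs/2 = 9.75 MHz, folds to fs − 18.62 MHz = 0.88 MHz.
30.68 MHz mod fs = 11.18 MHz.
11.18 MHz > fs/2 = 9.75 MHz, folds to fs − 11.18 MHz = 8.32 MHz.
Distinct values: {0.88 MHz, 3.88 MHz, 4.44 MHz, 8.16 MHz, 8.32 MHz}.

0.88 MHz, 3.88 MHz, 4.44 MHz, 8.16 MHz, 8.32 MHz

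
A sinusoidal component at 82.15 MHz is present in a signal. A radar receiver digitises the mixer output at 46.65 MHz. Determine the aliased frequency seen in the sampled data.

11.15 MHz

82.15 MHz mod fs = 35.5 MHz.
35.5 MHz > fs/2 = 23.325 MHz, folds to fs − 35.5 MHz = 11.15 MHz.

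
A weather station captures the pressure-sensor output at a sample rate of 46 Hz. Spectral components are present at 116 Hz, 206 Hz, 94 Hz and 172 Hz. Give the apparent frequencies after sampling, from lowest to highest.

2 Hz, 12 Hz, 22 Hz

fs/2 = 23 Hz.
116 Hz mod fs = 24 Hz.
24 Hz > fs/2 = 23 Hz, folds to fs − 24 Hz = 22 Hz.
206 Hz mod fs = 22 Hz.
22 Hz ≤ fs/2 = 23 Hz, appears at 22 Hz.
94 Hz mod fs = 2 Hz.
2 Hz ≤ fs/2 = 23 Hz, appears at 2 Hz.
172 Hz mod fs = 34 Hz.
34 Hz > fs/2 = 23 Hz, folds to fs − 34 Hz = 12 Hz.
Distinct values: {2 Hz, 12 Hz, 22 Hz}.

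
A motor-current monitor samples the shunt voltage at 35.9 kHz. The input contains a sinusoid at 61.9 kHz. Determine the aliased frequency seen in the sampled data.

9.9 kHz

61.9 kHz mod fs = 26 kHz.
26 kHz > fs/2 = 17.95 kHz, folds to fs − 26 kHz = 9.9 kHz.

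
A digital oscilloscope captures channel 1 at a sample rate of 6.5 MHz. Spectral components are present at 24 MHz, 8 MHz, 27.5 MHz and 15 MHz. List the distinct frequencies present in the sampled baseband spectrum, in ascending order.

1.5 MHz, 2 MHz

fs/2 = 3.25 MHz.
24 MHz mod fs = 4.5 MHz.
4.5 MHz > fs/2 = 3.25 MHz, folds to fs − 4.5 MHz = 2 MHz.
8 MHz mod fs = 1.5 MHz.
1.5 MHz ≤ fs/2 = 3.25 MHz, appears at 1.5 MHz.
27.5 MHz mod fs = 1.5 MHz.
1.5 MHz ≤ fs/2 = 3.25 MHz, appears at 1.5 MHz.
15 MHz mod fs = 2 MHz.
2 MHz ≤ fs/2 = 3.25 MHz, appears at 2 MHz.
Distinct values: {1.5 MHz, 2 MHz}.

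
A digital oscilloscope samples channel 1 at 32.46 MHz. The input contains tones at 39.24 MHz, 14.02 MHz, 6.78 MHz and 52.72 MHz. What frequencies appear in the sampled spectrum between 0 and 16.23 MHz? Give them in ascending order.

fs/2 = 16.23 MHz.
39.24 MHz mod fs = 6.78 MHz.
6.78 MHz ≤ fs/2 = 16.23 MHz, appears at 6.78 MHz.
14.02 MHz ≤ fs/2 = 16.23 MHz, passes unchanged.
6.78 MHz ≤ fs/2 = 16.23 MHz, passes unchanged.
52.72 MHz mod fs = 20.26 MHz.
20.26 MHz > fs/2 = 16.23 MHz, folds to fs − 20.26 MHz = 12.2 MHz.
Distinct values: {6.78 MHz, 12.2 MHz, 14.02 MHz}.

6.78 MHz, 12.2 MHz, 14.02 MHz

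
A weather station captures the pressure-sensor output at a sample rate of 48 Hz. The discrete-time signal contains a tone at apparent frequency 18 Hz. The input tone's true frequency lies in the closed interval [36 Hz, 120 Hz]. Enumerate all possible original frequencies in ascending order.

66 Hz, 78 Hz, 114 Hz

Frequencies that alias to 18 Hz are k·fs ± 18 Hz for integer k ≥ 0.
k=0: 18 Hz.
k=1: 30 Hz, 66 Hz.
k=2: 78 Hz, 114 Hz.
k=3: 126 Hz, 162 Hz.
Within [36 Hz, 120 Hz]: 66 Hz, 78 Hz, 114 Hz.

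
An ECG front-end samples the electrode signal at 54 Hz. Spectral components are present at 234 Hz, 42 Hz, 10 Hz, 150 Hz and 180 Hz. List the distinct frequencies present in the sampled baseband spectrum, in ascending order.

fs/2 = 27 Hz.
234 Hz mod fs = 18 Hz.
18 Hz ≤ fs/2 = 27 Hz, appears at 18 Hz.
42 Hz > fs/2 = 27 Hz, folds to fs − 42 Hz = 12 Hz.
10 Hz ≤ fs/2 = 27 Hz, passes unchanged.
150 Hz mod fs = 42 Hz.
42 Hz > fs/2 = 27 Hz, folds to fs − 42 Hz = 12 Hz.
180 Hz mod fs = 18 Hz.
18 Hz ≤ fs/2 = 27 Hz, appears at 18 Hz.
Distinct values: {10 Hz, 12 Hz, 18 Hz}.

10 Hz, 12 Hz, 18 Hz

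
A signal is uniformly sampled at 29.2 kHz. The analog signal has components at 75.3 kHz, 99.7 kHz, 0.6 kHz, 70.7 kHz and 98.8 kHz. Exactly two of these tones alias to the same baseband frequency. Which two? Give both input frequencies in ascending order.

70.7 kHz, 75.3 kHz

fs/2 = 14.6 kHz.
75.3 kHz mod fs = 16.9 kHz.
16.9 kHz > fs/2 = 14.6 kHz, folds to fs − 16.9 kHz = 12.3 kHz.
99.7 kHz mod fs = 12.1 kHz.
12.1 kHz ≤ fs/2 = 14.6 kHz, appears at 12.1 kHz.
0.6 kHz ≤ fs/2 = 14.6 kHz, passes unchanged.
70.7 kHz mod fs = 12.3 kHz.
12.3 kHz ≤ fs/2 = 14.6 kHz, appears at 12.3 kHz.
98.8 kHz mod fs = 11.2 kHz.
11.2 kHz ≤ fs/2 = 14.6 kHz, appears at 11.2 kHz.
70.7 kHz and 75.3 kHz both map to 12.3 kHz.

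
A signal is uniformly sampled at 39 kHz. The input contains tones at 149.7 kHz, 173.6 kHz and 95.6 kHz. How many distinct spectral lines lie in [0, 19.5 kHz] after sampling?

fs/2 = 19.5 kHz.
149.7 kHz mod fs = 32.7 kHz.
32.7 kHz > fs/2 = 19.5 kHz, folds to fs − 32.7 kHz = 6.3 kHz.
173.6 kHz mod fs = 17.6 kHz.
17.6 kHz ≤ fs/2 = 19.5 kHz, appears at 17.6 kHz.
95.6 kHz mod fs = 17.6 kHz.
17.6 kHz ≤ fs/2 = 19.5 kHz, appears at 17.6 kHz.
Distinct values: {6.3 kHz, 17.6 kHz} → 2.

2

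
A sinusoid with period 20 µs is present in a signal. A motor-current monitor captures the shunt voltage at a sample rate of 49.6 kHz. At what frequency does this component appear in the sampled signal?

T = 20 µs → f = 1/T = 50 kHz.
50 kHz mod fs = 0.4 kHz.
0.4 kHz ≤ fs/2 = 24.8 kHz, appears at 0.4 kHz.

0.4 kHz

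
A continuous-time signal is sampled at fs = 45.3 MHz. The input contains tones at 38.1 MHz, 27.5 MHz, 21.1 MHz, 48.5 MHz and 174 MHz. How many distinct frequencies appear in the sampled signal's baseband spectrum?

4

fs/2 = 22.65 MHz.
38.1 MHz > fs/2 = 22.65 MHz, folds to fs − 38.1 MHz = 7.2 MHz.
27.5 MHz > fs/2 = 22.65 MHz, folds to fs − 27.5 MHz = 17.8 MHz.
21.1 MHz ≤ fs/2 = 22.65 MHz, passes unchanged.
48.5 MHz mod fs = 3.2 MHz.
3.2 MHz ≤ fs/2 = 22.65 MHz, appears at 3.2 MHz.
174 MHz mod fs = 38.1 MHz.
38.1 MHz > fs/2 = 22.65 MHz, folds to fs − 38.1 MHz = 7.2 MHz.
Distinct values: {3.2 MHz, 7.2 MHz, 17.8 MHz, 21.1 MHz} → 4.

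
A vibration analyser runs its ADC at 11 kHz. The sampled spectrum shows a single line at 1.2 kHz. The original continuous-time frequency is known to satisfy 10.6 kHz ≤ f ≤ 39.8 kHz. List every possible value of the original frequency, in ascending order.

12.2 kHz, 20.8 kHz, 23.2 kHz, 31.8 kHz, 34.2 kHz

Frequencies that alias to 1.2 kHz are k·fs ± 1.2 kHz for integer k ≥ 0.
k=0: 1.2 kHz.
k=1: 9.8 kHz, 12.2 kHz.
k=2: 20.8 kHz, 23.2 kHz.
k=3: 31.8 kHz, 34.2 kHz.
k=4: 42.8 kHz, 45.2 kHz.
Within [10.6 kHz, 39.8 kHz]: 12.2 kHz, 20.8 kHz, 23.2 kHz, 31.8 kHz, 34.2 kHz.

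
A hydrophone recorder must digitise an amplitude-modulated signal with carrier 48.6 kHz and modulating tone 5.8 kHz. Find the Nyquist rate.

AM sidebands sit at fc ± fm = 42.8 kHz and 54.4 kHz.
Highest-frequency component: 54.4 kHz.
Nyquist rate = 2 × 54.4 kHz = 108.8 kHz.

108.8 kHz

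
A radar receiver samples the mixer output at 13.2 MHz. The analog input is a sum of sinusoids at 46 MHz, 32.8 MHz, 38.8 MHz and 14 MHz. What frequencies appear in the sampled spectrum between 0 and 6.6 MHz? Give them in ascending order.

0.8 MHz, 6.4 MHz

fs/2 = 6.6 MHz.
46 MHz mod fs = 6.4 MHz.
6.4 MHz ≤ fs/2 = 6.6 MHz, appears at 6.4 MHz.
32.8 MHz mod fs = 6.4 MHz.
6.4 MHz ≤ fs/2 = 6.6 MHz, appears at 6.4 MHz.
38.8 MHz mod fs = 12.4 MHz.
12.4 MHz > fs/2 = 6.6 MHz, folds to fs − 12.4 MHz = 0.8 MHz.
14 MHz mod fs = 0.8 MHz.
0.8 MHz ≤ fs/2 = 6.6 MHz, appears at 0.8 MHz.
Distinct values: {0.8 MHz, 6.4 MHz}.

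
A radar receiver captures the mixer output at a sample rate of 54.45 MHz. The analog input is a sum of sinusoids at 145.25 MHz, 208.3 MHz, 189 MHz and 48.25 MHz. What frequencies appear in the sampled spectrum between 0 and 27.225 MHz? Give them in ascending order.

fs/2 = 27.225 MHz.
145.25 MHz mod fs = 36.35 MHz.
36.35 MHz > fs/2 = 27.225 MHz, folds to fs − 36.35 MHz = 18.1 MHz.
208.3 MHz mod fs = 44.95 MHz.
44.95 MHz > fs/2 = 27.225 MHz, folds to fs − 44.95 MHz = 9.5 MHz.
189 MHz mod fs = 25.65 MHz.
25.65 MHz ≤ fs/2 = 27.225 MHz, appears at 25.65 MHz.
48.25 MHz > fs/2 = 27.225 MHz, folds to fs − 48.25 MHz = 6.2 MHz.
Distinct values: {6.2 MHz, 9.5 MHz, 18.1 MHz, 25.65 MHz}.

6.2 MHz, 9.5 MHz, 18.1 MHz, 25.65 MHz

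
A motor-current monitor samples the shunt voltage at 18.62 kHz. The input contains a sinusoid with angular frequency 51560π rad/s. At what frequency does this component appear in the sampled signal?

ω = 51560π rad/s → f = ω/(2π) = 25780 Hz = 25.78 kHz.
25.78 kHz mod fs = 7.16 kHz.
7.16 kHz ≤ fs/2 = 9.31 kHz, appears at 7.16 kHz.

7.16 kHz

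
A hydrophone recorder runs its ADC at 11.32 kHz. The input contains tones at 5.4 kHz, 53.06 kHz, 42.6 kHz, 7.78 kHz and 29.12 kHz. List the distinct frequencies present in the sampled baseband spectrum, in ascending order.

2.68 kHz, 3.54 kHz, 4.84 kHz, 5.4 kHz

fs/2 = 5.66 kHz.
5.4 kHz ≤ fs/2 = 5.66 kHz, passes unchanged.
53.06 kHz mod fs = 7.78 kHz.
7.78 kHz > fs/2 = 5.66 kHz, folds to fs − 7.78 kHz = 3.54 kHz.
42.6 kHz mod fs = 8.64 kHz.
8.64 kHz > fs/2 = 5.66 kHz, folds to fs − 8.64 kHz = 2.68 kHz.
7.78 kHz > fs/2 = 5.66 kHz, folds to fs − 7.78 kHz = 3.54 kHz.
29.12 kHz mod fs = 6.48 kHz.
6.48 kHz > fs/2 = 5.66 kHz, folds to fs − 6.48 kHz = 4.84 kHz.
Distinct values: {2.68 kHz, 3.54 kHz, 4.84 kHz, 5.4 kHz}.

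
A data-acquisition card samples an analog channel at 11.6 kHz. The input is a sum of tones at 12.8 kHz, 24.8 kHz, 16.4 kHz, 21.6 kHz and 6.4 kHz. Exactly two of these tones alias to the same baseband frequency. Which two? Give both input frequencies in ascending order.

fs/2 = 5.8 kHz.
12.8 kHz mod fs = 1.2 kHz.
1.2 kHz ≤ fs/2 = 5.8 kHz, appears at 1.2 kHz.
24.8 kHz mod fs = 1.6 kHz.
1.6 kHz ≤ fs/2 = 5.8 kHz, appears at 1.6 kHz.
16.4 kHz mod fs = 4.8 kHz.
4.8 kHz ≤ fs/2 = 5.8 kHz, appears at 4.8 kHz.
21.6 kHz mod fs = 10 kHz.
10 kHz > fs/2 = 5.8 kHz, folds to fs − 10 kHz = 1.6 kHz.
6.4 kHz > fs/2 = 5.8 kHz, folds to fs − 6.4 kHz = 5.2 kHz.
21.6 kHz and 24.8 kHz both map to 1.6 kHz.

21.6 kHz, 24.8 kHz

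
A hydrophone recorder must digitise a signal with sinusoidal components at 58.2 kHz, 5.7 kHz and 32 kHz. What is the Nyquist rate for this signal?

Highest-frequency component: 58.2 kHz.
Nyquist rate = 2 × 58.2 kHz = 116.4 kHz.

116.4 kHz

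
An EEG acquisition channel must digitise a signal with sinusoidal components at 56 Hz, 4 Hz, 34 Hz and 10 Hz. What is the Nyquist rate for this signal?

Highest-frequency component: 56 Hz.
Nyquist rate = 2 × 56 Hz = 112 Hz.

112 Hz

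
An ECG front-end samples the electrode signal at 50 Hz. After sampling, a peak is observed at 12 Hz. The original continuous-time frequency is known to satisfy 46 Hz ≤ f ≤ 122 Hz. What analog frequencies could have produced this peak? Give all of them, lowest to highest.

62 Hz, 88 Hz, 112 Hz

Frequencies that alias to 12 Hz are k·fs ± 12 Hz for integer k ≥ 0.
k=0: 12 Hz.
k=1: 38 Hz, 62 Hz.
k=2: 88 Hz, 112 Hz.
k=3: 138 Hz, 162 Hz.
Within [46 Hz, 122 Hz]: 62 Hz, 88 Hz, 112 Hz.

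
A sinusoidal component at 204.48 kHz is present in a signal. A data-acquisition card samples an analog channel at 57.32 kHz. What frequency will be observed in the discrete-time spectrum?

204.48 kHz mod fs = 32.52 kHz.
32.52 kHz > fs/2 = 28.66 kHz, folds to fs − 32.52 kHz = 24.8 kHz.

24.8 kHz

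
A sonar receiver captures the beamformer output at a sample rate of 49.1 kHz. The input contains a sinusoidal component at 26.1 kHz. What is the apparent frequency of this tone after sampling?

26.1 kHz > fs/2 = 24.55 kHz, folds to fs − 26.1 kHz = 23 kHz.

23 kHz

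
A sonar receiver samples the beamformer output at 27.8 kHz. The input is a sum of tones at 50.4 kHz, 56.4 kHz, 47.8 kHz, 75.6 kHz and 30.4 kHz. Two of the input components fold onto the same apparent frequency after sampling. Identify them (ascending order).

47.8 kHz, 75.6 kHz

fs/2 = 13.9 kHz.
50.4 kHz mod fs = 22.6 kHz.
22.6 kHz > fs/2 = 13.9 kHz, folds to fs − 22.6 kHz = 5.2 kHz.
56.4 kHz mod fs = 0.8 kHz.
0.8 kHz ≤ fs/2 = 13.9 kHz, appears at 0.8 kHz.
47.8 kHz mod fs = 20 kHz.
20 kHz > fs/2 = 13.9 kHz, folds to fs − 20 kHz = 7.8 kHz.
75.6 kHz mod fs = 20 kHz.
20 kHz > fs/2 = 13.9 kHz, folds to fs − 20 kHz = 7.8 kHz.
30.4 kHz mod fs = 2.6 kHz.
2.6 kHz ≤ fs/2 = 13.9 kHz, appears at 2.6 kHz.
47.8 kHz and 75.6 kHz both map to 7.8 kHz.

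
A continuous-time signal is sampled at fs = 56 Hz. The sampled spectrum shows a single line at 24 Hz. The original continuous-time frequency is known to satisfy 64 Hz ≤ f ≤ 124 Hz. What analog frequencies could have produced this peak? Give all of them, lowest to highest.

Frequencies that alias to 24 Hz are k·fs ± 24 Hz for integer k ≥ 0.
k=0: 24 Hz.
k=1: 32 Hz, 80 Hz.
k=2: 88 Hz, 136 Hz.
k=3: 144 Hz, 192 Hz.
Within [64 Hz, 124 Hz]: 80 Hz, 88 Hz.

80 Hz, 88 Hz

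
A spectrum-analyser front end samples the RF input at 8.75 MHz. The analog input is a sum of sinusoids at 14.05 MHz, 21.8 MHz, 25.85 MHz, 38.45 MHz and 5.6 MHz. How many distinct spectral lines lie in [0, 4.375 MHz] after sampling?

4

fs/2 = 4.375 MHz.
14.05 MHz mod fs = 5.3 MHz.
5.3 MHz > fs/2 = 4.375 MHz, folds to fs − 5.3 MHz = 3.45 MHz.
21.8 MHz mod fs = 4.3 MHz.
4.3 MHz ≤ fs/2 = 4.375 MHz, appears at 4.3 MHz.
25.85 MHz mod fs = 8.35 MHz.
8.35 MHz > fs/2 = 4.375 MHz, folds to fs − 8.35 MHz = 0.4 MHz.
38.45 MHz mod fs = 3.45 MHz.
3.45 MHz ≤ fs/2 = 4.375 MHz, appears at 3.45 MHz.
5.6 MHz > fs/2 = 4.375 MHz, folds to fs − 5.6 MHz = 3.15 MHz.
Distinct values: {0.4 MHz, 3.15 MHz, 3.45 MHz, 4.3 MHz} → 4.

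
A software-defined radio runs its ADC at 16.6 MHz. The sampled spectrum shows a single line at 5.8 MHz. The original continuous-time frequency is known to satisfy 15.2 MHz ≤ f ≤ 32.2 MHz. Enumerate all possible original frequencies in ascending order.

Frequencies that alias to 5.8 MHz are k·fs ± 5.8 MHz for integer k ≥ 0.
k=0: 5.8 MHz.
k=1: 10.8 MHz, 22.4 MHz.
k=2: 27.4 MHz, 39 MHz.
k=3: 44 MHz, 55.6 MHz.
Within [15.2 MHz, 32.2 MHz]: 22.4 MHz, 27.4 MHz.

22.4 MHz, 27.4 MHz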